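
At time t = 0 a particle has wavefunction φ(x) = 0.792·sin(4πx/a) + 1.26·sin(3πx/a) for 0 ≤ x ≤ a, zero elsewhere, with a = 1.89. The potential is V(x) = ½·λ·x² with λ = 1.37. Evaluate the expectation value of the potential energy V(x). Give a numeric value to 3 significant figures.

⟨V⟩ = ∫ V(x)·|φ|² dx / ∫|φ|² dx.
On 0 ≤ x ≤ a (j ≠ l): ∫sin²(jπx/a) dx = a/2, ∫sin(jπx/a)·sin(lπx/a) dx = 0; diagonal moments ∫x·sin²(jπx/a) dx = a²/4, ∫x²·sin²(jπx/a) dx = a³·(1/6 − 1/(4j²π²)); cross terms ∫x·sin(jπx/a)·sin(lπx/a) dx = 0 for j + l even and −4jla²/(π²(j² − l²)²) for j + l odd, ∫x²·sin(jπx/a)·sin(lπx/a) dx = (−1)^(j+l)·4jla³/(π²(j² − l²)²); higher powers the same way via product-to-sum and parts.
State is unnormalized: ∫|φ|² dx = 2.0930, and ∫φ*·V(x)·φ dx = 0.76579, so ⟨V⟩ = 0.76579 / 2.0930.
⟨V⟩ = 0.36587.

0.366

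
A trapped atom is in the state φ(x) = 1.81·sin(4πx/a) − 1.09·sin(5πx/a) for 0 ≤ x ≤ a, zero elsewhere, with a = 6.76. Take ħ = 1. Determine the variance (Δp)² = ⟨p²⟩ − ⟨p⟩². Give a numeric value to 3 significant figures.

3.97

Compute ⟨p⟩ and ⟨p²⟩ separately; (Δp)² = ⟨p²⟩ − ⟨p⟩².
d²/dx² sin(jπx/a) = −(jπ/a)²·sin(jπx/a); on 0 ≤ x ≤ a, ∫sin²(jπx/a) dx = a/2 and ∫sin(jπx/a)·sin(lπx/a) dx = 0 for j ≠ l, so only diagonal terms survive in ∫|φ|² and ∫φ·φ″; ∫φ·φ′ dx = [φ²/2] between the walls = 0.
Normalization: ∫|φ|² dx = 15.089.
⟨p⟩ = 0.0000 and ⟨p²⟩ = 3.9729.
(Δp)² = 3.9729 − (0.0000)² = 3.9729.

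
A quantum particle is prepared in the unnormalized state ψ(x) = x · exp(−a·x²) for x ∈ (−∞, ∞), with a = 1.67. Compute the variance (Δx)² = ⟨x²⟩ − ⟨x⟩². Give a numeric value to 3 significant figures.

Compute ⟨x⟩ and ⟨x²⟩ separately, then (Δx)² = ⟨x²⟩ − ⟨x⟩².
Expand each integrand as polynomial × e^(−2ax²) and use ∫x^(2j)·e^(−2ax²) dx = (2j−1)!!/(4a)^j · √(π/(2a)), odd powers → 0; here √(π/(2a)) = 0.96984.
Normalization: ∫|ψ|² dx = 0.14519.
⟨x⟩ = 0.0000 and ⟨x²⟩ = 0.44910.
(Δx)² = 0.44910 − (0.0000)² = 0.44910.

0.449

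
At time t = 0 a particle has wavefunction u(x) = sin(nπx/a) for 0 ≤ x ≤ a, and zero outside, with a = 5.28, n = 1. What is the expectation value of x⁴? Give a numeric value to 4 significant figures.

88.66

⟨x⁴⟩ = ∫ x⁴·|u|² dx / ∫|u|² dx (integrals over the domain).
With sin²θ = (1 − cos2θ)/2 on 0 ≤ x ≤ a: ∫sin²(nπx/a) dx = a/2, ∫x·sin²(nπx/a) dx = a²/4, ∫x²·sin²(nπx/a) dx = a³·(1/6 − 1/(4n²π²)); higher powers xᵏ the same way, integrating xᵏ·cos(2nπx/a) by parts.
State is unnormalized: ∫|u|² dx = 2.6400, and ∫u*·x⁴·u dx = 234.07, so ⟨x⁴⟩ = 234.07 / 2.6400.
⟨x⁴⟩ = 88.662.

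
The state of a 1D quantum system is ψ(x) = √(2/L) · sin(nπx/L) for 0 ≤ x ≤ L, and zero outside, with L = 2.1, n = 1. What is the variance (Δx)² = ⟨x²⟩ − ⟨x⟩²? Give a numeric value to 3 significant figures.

Compute ⟨x⟩ and ⟨x²⟩ separately, then (Δx)² = ⟨x²⟩ − ⟨x⟩².
With sin²θ = (1 − cos2θ)/2 on 0 ≤ x ≤ L: ∫sin²(nπx/L) dx = L/2, ∫x·sin²(nπx/L) dx = L²/4, ∫x²·sin²(nπx/L) dx = L³·(1/6 − 1/(4n²π²)); higher powers xᵏ the same way, integrating xᵏ·cos(2nπx/L) by parts.
⟨x⟩ = 1.0500 and ⟨x²⟩ = 1.2466.
(Δx)² = 1.2466 − (1.0500)² = 0.14409.

0.144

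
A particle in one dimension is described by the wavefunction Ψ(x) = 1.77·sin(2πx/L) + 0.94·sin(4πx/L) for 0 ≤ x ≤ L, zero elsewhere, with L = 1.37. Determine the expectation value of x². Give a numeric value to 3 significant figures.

0.676

⟨x²⟩ = ∫ x²·|Ψ|² dx / ∫|Ψ|² dx (integrals over the domain).
On 0 ≤ x ≤ L (j ≠ l): ∫sin²(jπx/L) dx = L/2, ∫sin(jπx/L)·sin(lπx/L) dx = 0; diagonal moments ∫x·sin²(jπx/L) dx = L²/4, ∫x²·sin²(jπx/L) dx = L³·(1/6 − 1/(4j²π²)); cross terms ∫x·sin(jπx/L)·sin(lπx/L) dx = 0 for j + l even and −4jlL²/(π²(j² − l²)²) for j + l odd, ∫x²·sin(jπx/L)·sin(lπx/L) dx = (−1)^(j+l)·4jlL³/(π²(j² − l²)²); higher powers the same way via product-to-sum and parts.
State is unnormalized: ∫|Ψ|² dx = 2.7513, and ∫Ψ*·x²·Ψ dx = 1.8594, so ⟨x²⟩ = 1.8594 / 2.7513.
⟨x²⟩ = 0.67581.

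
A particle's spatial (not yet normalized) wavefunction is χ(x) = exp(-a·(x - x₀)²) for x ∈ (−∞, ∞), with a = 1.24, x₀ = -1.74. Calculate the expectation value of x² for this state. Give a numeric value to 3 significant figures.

⟨x²⟩ = ∫ x²·|χ|² dx / ∫|χ|² dx (integrals over the domain).
Gaussian moments (u = x − x₀): ∫u^(2j)·e^(−2au²) du = (2j−1)!!/(4a)^j · √(π/(2a)), odd powers integrate to 0; here √(π/(2a)) = 1.1255.
State is unnormalized: ∫|χ|² dx = 1.1255, and ∫χ*·x²·χ dx = 3.6345, so ⟨x²⟩ = 3.6345 / 1.1255.
⟨x²⟩ = 3.2292.

3.23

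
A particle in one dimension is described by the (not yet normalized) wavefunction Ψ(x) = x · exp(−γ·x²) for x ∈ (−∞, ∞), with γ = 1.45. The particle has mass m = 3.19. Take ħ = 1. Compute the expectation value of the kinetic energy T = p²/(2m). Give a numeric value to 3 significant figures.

0.682

T = −(ħ²/2m) d²/dx², so ⟨T⟩ = −(ħ²/2m) ∫ Ψ*·Ψ'' dx / ∫|Ψ|² dx; with m = 3.19.
Expand each integrand as polynomial × e^(−2γx²) and use ∫x^(2j)·e^(−2γx²) dx = (2j−1)!!/(4γ)^j · √(π/(2γ)), odd powers → 0; here √(π/(2γ)) = 1.0408. Differentiate with the product rule, d/dx e^(−γx²) = −2γx·e^(−γx²).
State is unnormalized: ∫|Ψ|² dx = 0.17945, and ∫Ψ*·(−ħ²/2m · Ψ'') dx = 0.12235, so ⟨T⟩ = 0.12235 / 0.17945.
⟨T⟩ = 0.68182.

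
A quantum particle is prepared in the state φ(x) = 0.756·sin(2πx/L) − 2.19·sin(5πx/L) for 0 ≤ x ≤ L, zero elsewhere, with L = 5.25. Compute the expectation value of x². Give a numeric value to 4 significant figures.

⟨x²⟩ = ∫ x²·|φ|² dx / ∫|φ|² dx (integrals over the domain).
On 0 ≤ x ≤ L (j ≠ l): ∫sin²(jπx/L) dx = L/2, ∫sin(jπx/L)·sin(lπx/L) dx = 0; diagonal moments ∫x·sin²(jπx/L) dx = L²/4, ∫x²·sin²(jπx/L) dx = L³·(1/6 − 1/(4j²π²)); cross terms ∫x·sin(jπx/L)·sin(lπx/L) dx = 0 for j + l even and −4jlL²/(π²(j² − l²)²) for j + l odd, ∫x²·sin(jπx/L)·sin(lπx/L) dx = (−1)^(j+l)·4jlL³/(π²(j² − l²)²); higher powers the same way via product-to-sum and parts.
State is unnormalized: ∫|φ|² dx = 14.090, and ∫φ*·x²·φ dx = 132.63, so ⟨x²⟩ = 132.63 / 14.090.
⟨x²⟩ = 9.4129.

9.413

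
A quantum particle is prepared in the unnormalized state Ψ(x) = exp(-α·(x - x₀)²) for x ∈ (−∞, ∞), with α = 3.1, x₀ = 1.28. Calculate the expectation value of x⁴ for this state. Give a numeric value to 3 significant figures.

3.50

⟨x⁴⟩ = ∫ x⁴·|Ψ|² dx / ∫|Ψ|² dx (integrals over the domain).
Gaussian moments (u = x − x₀): ∫u^(2j)·e^(−2αu²) du = (2j−1)!!/(4α)^j · √(π/(2α)), odd powers integrate to 0; here √(π/(2α)) = 0.71183.
State is unnormalized: ∫|Ψ|² dx = 0.71183, and ∫Ψ*·x⁴·Ψ dx = 2.4890, so ⟨x⁴⟩ = 2.4890 / 0.71183.
⟨x⁴⟩ = 3.4966.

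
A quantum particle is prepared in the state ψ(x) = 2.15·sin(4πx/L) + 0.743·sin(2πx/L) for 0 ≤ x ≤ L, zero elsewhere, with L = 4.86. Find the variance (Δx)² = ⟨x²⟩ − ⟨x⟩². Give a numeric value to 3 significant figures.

2.53

Compute ⟨x⟩ and ⟨x²⟩ separately, then (Δx)² = ⟨x²⟩ − ⟨x⟩².
On 0 ≤ x ≤ L (j ≠ l): ∫sin²(jπx/L) dx = L/2, ∫sin(jπx/L)·sin(lπx/L) dx = 0; diagonal moments ∫x·sin²(jπx/L) dx = L²/4, ∫x²·sin²(jπx/L) dx = L³·(1/6 − 1/(4j²π²)); cross terms ∫x·sin(jπx/L)·sin(lπx/L) dx = 0 for j + l even and −4jlL²/(π²(j² − l²)²) for j + l odd, ∫x²·sin(jπx/L)·sin(lπx/L) dx = (−1)^(j+l)·4jlL³/(π²(j² − l²)²); higher powers the same way via product-to-sum and parts.
Normalization: ∫|ψ|² dx = 12.574.
⟨x⟩ = 2.4300 and ⟨x²⟩ = 8.4312.
(Δx)² = 8.4312 − (2.4300)² = 2.5263.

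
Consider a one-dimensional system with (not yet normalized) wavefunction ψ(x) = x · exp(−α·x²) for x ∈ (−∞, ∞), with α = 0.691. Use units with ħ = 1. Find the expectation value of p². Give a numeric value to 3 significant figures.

2.07

p² ψ = −ħ² d²ψ/dx²; ⟨p²⟩ = −ħ² ∫ ψ*·ψ'' dx / ∫|ψ|² dx.
Expand each integrand as polynomial × e^(−2αx²) and use ∫x^(2j)·e^(−2αx²) dx = (2j−1)!!/(4α)^j · √(π/(2α)), odd powers → 0; here √(π/(2α)) = 1.5077. Differentiate with the product rule, d/dx e^(−αx²) = −2αx·e^(−αx²).
State is unnormalized: ∫|ψ|² dx = 0.54549, and ∫ψ*·(−ħ² ψ'') dx = 1.1308, so ⟨p²⟩ = 1.1308 / 0.54549.
⟨p²⟩ = 2.0730.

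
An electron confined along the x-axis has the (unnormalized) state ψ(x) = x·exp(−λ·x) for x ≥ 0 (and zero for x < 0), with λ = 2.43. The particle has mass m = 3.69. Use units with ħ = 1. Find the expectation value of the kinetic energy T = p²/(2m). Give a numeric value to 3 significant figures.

0.800

T = −(ħ²/2m) d²/dx², so ⟨T⟩ = −(ħ²/2m) ∫ ψ*·ψ'' dx / ∫|ψ|² dx; with m = 3.69.
Differentiate x·exp(−λ·x) with the product rule; every integrand then reduces to terms xʲ·e^(−2λx) on [0, ∞), with ∫₀^∞ xʲ·e^(−2λx) dx = j!/(2λ)^(j+1).
State is unnormalized: ∫|ψ|² dx = 0.017423, and ∫ψ*·(−ħ²/2m · ψ'') dx = 0.013940, so ⟨T⟩ = 0.013940 / 0.017423.
⟨T⟩ = 0.80012.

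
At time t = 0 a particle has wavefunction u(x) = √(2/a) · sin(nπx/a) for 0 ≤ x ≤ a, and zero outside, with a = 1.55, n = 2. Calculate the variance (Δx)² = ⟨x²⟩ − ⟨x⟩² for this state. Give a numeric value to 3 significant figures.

0.170

Compute ⟨x⟩ and ⟨x²⟩ separately, then (Δx)² = ⟨x²⟩ − ⟨x⟩².
With sin²θ = (1 − cos2θ)/2 on 0 ≤ x ≤ a: ∫sin²(nπx/a) dx = a/2, ∫x·sin²(nπx/a) dx = a²/4, ∫x²·sin²(nπx/a) dx = a³·(1/6 − 1/(4n²π²)); higher powers xᵏ the same way, integrating xᵏ·cos(2nπx/a) by parts.
⟨x⟩ = 0.77500 and ⟨x²⟩ = 0.77041.
(Δx)² = 0.77041 − (0.77500)² = 0.16978.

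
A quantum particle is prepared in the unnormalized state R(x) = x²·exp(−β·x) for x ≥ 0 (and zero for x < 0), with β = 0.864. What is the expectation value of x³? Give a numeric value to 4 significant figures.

⟨x³⟩ = ∫ x³·|R|² dx / ∫|R|² dx (integrals over the domain).
Every integrand reduces to terms xʲ·e^(−2βx) on [0, ∞); use ∫₀^∞ xʲ·e^(−2βx) dx = j!/(2β)^(j+1).
State is unnormalized: ∫|R|² dx = 1.5577, and ∫R*·x³·R dx = 63.399, so ⟨x³⟩ = 63.399 / 1.5577.
⟨x³⟩ = 40.699.

40.70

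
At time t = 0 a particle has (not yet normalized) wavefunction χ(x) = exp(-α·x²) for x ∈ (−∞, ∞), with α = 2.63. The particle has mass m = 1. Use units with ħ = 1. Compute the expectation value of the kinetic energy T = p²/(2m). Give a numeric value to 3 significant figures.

1.32

T = −(ħ²/2m) d²/dx², so ⟨T⟩ = −(ħ²/2m) ∫ χ*·χ'' dx / ∫|χ|² dx; with m = 1.
Gaussian moments: ∫x^(2j)·e^(−2αx²) dx = (2j−1)!!/(4α)^j · √(π/(2α)), odd powers integrate to 0; here √(π/(2α)) = 0.77283. Derivatives: d/dx e^(−αx²) = −2αx·e^(−αx²), d²/dx² e^(−αx²) = (4α²x² − 2α)·e^(−αx²).
State is unnormalized: ∫|χ|² dx = 0.77283, and ∫χ*·(−ħ²/2m · χ'') dx = 1.0163, so ⟨T⟩ = 1.0163 / 0.77283.
⟨T⟩ = 1.3150.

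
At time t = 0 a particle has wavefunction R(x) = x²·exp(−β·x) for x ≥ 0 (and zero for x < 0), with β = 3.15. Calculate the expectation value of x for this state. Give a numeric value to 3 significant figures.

⟨x⟩ = ∫ x·|R|² dx / ∫|R|² dx (integrals over the domain).
Every integrand reduces to terms xʲ·e^(−2βx) on [0, ∞); use ∫₀^∞ xʲ·e^(−2βx) dx = j!/(2β)^(j+1).
State is unnormalized: ∫|R|² dx = 0.0024183, and ∫R*·x·R dx = 0.0019193, so ⟨x⟩ = 0.0019193 / 0.0024183.
⟨x⟩ = 0.79365.

0.794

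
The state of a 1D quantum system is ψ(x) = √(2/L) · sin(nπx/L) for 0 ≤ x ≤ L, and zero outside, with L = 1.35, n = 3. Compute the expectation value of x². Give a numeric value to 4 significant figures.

⟨x²⟩ = ∫ x²·|ψ|² dx (integrals over the domain).
With sin²θ = (1 − cos2θ)/2 on 0 ≤ x ≤ L: ∫sin²(nπx/L) dx = L/2, ∫x·sin²(nπx/L) dx = L²/4, ∫x²·sin²(nπx/L) dx = L³·(1/6 − 1/(4n²π²)); higher powers xᵏ the same way, integrating xᵏ·cos(2nπx/L) by parts.
⟨x²⟩ = 0.59724.

0.5972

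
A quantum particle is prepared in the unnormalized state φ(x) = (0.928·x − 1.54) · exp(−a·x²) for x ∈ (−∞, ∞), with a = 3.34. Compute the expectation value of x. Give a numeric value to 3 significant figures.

⟨x⟩ = ∫ x·|φ|² dx / ∫|φ|² dx (integrals over the domain).
Expand each integrand as polynomial × e^(−2ax²) and use ∫x^(2j)·e^(−2ax²) dx = (2j−1)!!/(4a)^j · √(π/(2a)), odd powers → 0; here √(π/(2a)) = 0.68578.
State is unnormalized: ∫|φ|² dx = 1.6706, and ∫φ*·x·φ dx = -0.14672, so ⟨x⟩ = -0.14672 / 1.6706.
⟨x⟩ = -0.087822.

-0.0878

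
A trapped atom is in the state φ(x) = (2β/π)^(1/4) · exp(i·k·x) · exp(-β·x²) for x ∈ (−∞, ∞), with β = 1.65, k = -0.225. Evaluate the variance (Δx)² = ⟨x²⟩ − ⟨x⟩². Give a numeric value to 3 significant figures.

Compute ⟨x⟩ and ⟨x²⟩ separately, then (Δx)² = ⟨x²⟩ − ⟨x⟩².
Gaussian moments: ∫x^(2j)·e^(−2βx²) dx = (2j−1)!!/(4β)^j · √(π/(2β)), odd powers integrate to 0; here √(π/(2β)) = 0.97570.
⟨x⟩ = 0.0000 and ⟨x²⟩ = 0.15152.
(Δx)² = 0.15152 − (0.0000)² = 0.15152.

0.152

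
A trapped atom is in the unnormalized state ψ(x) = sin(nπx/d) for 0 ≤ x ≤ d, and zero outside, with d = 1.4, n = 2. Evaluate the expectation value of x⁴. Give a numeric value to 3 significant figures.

0.675

⟨x⁴⟩ = ∫ x⁴·|ψ|² dx / ∫|ψ|² dx (integrals over the domain).
With sin²θ = (1 − cos2θ)/2 on 0 ≤ x ≤ d: ∫sin²(nπx/d) dx = d/2, ∫x·sin²(nπx/d) dx = d²/4, ∫x²·sin²(nπx/d) dx = d³·(1/6 − 1/(4n²π²)); higher powers xᵏ the same way, integrating xᵏ·cos(2nπx/d) by parts.
State is unnormalized: ∫|ψ|² dx = 0.70000, and ∫ψ*·x⁴·ψ dx = 0.47230, so ⟨x⁴⟩ = 0.47230 / 0.70000.
⟨x⁴⟩ = 0.67471.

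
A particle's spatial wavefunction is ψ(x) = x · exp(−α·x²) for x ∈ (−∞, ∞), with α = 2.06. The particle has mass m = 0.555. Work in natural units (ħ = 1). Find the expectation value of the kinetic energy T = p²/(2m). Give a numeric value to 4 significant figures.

T = −(ħ²/2m) d²/dx², so ⟨T⟩ = −(ħ²/2m) ∫ ψ*·ψ'' dx / ∫|ψ|² dx; with m = 0.555.
Expand each integrand as polynomial × e^(−2αx²) and use ∫x^(2j)·e^(−2αx²) dx = (2j−1)!!/(4α)^j · √(π/(2α)), odd powers → 0; here √(π/(2α)) = 0.87323. Differentiate with the product rule, d/dx e^(−αx²) = −2αx·e^(−αx²).
State is unnormalized: ∫|ψ|² dx = 0.10597, and ∫ψ*·(−ħ²/2m · ψ'') dx = 0.59002, so ⟨T⟩ = 0.59002 / 0.10597.
⟨T⟩ = 5.5676.

5.568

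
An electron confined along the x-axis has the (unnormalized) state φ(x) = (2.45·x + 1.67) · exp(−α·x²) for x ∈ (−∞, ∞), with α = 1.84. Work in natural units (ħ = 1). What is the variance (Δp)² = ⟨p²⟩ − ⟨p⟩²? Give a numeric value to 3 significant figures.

Compute ⟨p⟩ and ⟨p²⟩ separately; (Δp)² = ⟨p²⟩ − ⟨p⟩².
Expand each integrand as polynomial × e^(−2αx²) and use ∫x^(2j)·e^(−2αx²) dx = (2j−1)!!/(4α)^j · √(π/(2α)), odd powers → 0; here √(π/(2α)) = 0.92396. Differentiate with the product rule, d/dx e^(−αx²) = −2αx·e^(−αx²).
Normalization: ∫|φ|² dx = 3.3304.
⟨p⟩ = 0.0000 and ⟨p²⟩ = 2.6726.
(Δp)² = 2.6726 − (0.0000)² = 2.6726.

2.67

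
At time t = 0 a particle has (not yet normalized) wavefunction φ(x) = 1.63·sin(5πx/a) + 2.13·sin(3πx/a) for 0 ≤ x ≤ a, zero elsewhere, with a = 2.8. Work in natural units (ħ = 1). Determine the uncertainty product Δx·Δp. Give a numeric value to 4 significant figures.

Δx = √(⟨x²⟩−⟨x⟩²), Δp = √(⟨p²⟩−⟨p⟩²).
On 0 ≤ x ≤ a (j ≠ l): ∫sin²(jπx/a) dx = a/2, ∫sin(jπx/a)·sin(lπx/a) dx = 0; diagonal moments ∫x·sin²(jπx/a) dx = a²/4, ∫x²·sin²(jπx/a) dx = a³·(1/6 − 1/(4j²π²)); cross terms ∫x·sin(jπx/a)·sin(lπx/a) dx = 0 for j + l even and −4jla²/(π²(j² − l²)²) for j + l odd, ∫x²·sin(jπx/a)·sin(lπx/a) dx = (−1)^(j+l)·4jla³/(π²(j² − l²)²); higher powers the same way via product-to-sum and parts. d²/dx² sin(jπx/a) = −(jπ/a)²·sin(jπx/a); on 0 ≤ x ≤ a, ∫sin²(jπx/a) dx = a/2 and ∫sin(jπx/a)·sin(lπx/a) dx = 0 for j ≠ l, so only diagonal terms survive in ∫|φ|² and ∫φ·φ″; ∫φ·φ′ dx = [φ²/2] between the walls = 0.
Normalization: ∫|φ|² dx = 10.071.
⟨x⟩ = 1.4000, ⟨x²⟩ = 2.9390 ⇒ Δx = 0.98947.
⟨p⟩ = 0.0000, ⟨p²⟩ = 18.769 ⇒ Δp = 4.3323.
Δx·Δp = 4.2867.

4.287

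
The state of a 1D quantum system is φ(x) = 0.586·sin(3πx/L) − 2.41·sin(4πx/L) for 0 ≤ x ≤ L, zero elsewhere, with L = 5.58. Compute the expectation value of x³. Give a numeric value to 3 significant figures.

56.5

⟨x³⟩ = ∫ x³·|φ|² dx / ∫|φ|² dx (integrals over the domain).
On 0 ≤ x ≤ L (j ≠ l): ∫sin²(jπx/L) dx = L/2, ∫sin(jπx/L)·sin(lπx/L) dx = 0; diagonal moments ∫x·sin²(jπx/L) dx = L²/4, ∫x²·sin²(jπx/L) dx = L³·(1/6 − 1/(4j²π²)); cross terms ∫x·sin(jπx/L)·sin(lπx/L) dx = 0 for j + l even and −4jlL²/(π²(j² − l²)²) for j + l odd, ∫x²·sin(jπx/L)·sin(lπx/L) dx = (−1)^(j+l)·4jlL³/(π²(j² − l²)²); higher powers the same way via product-to-sum and parts.
State is unnormalized: ∫|φ|² dx = 17.163, and ∫φ*·x³·φ dx = 969.77, so ⟨x³⟩ = 969.77 / 17.163.
⟨x³⟩ = 56.505.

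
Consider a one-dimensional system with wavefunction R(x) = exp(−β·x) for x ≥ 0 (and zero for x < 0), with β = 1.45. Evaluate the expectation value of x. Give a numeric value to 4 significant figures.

0.3448

⟨x⟩ = ∫ x·|R|² dx / ∫|R|² dx (integrals over the domain).
Every integrand reduces to terms xʲ·e^(−2βx) on [0, ∞); use ∫₀^∞ xʲ·e^(−2βx) dx = j!/(2β)^(j+1).
State is unnormalized: ∫|R|² dx = 0.34483, and ∫R*·x·R dx = 0.11891, so ⟨x⟩ = 0.11891 / 0.34483.
⟨x⟩ = 0.34483.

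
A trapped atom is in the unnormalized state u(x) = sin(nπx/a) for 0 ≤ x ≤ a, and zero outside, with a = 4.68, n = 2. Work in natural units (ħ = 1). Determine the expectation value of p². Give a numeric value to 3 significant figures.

1.80

p² u = −ħ² d²u/dx²; ⟨p²⟩ = −ħ² ∫ u*·u'' dx / ∫|u|² dx.
d/dx sin(nπx/a) = (nπ/a)·cos(nπx/a) and d²/dx² sin(nπx/a) = −(nπ/a)²·sin(nπx/a); on 0 ≤ x ≤ a, ∫sin²(nπx/a) dx = a/2 and ∫sin(nπx/a)·cos(nπx/a) dx = 0.
State is unnormalized: ∫|u|² dx = 2.3400, and ∫u*·(−ħ² u'') dx = 4.2178, so ⟨p²⟩ = 4.2178 / 2.3400.
⟨p²⟩ = 1.8025.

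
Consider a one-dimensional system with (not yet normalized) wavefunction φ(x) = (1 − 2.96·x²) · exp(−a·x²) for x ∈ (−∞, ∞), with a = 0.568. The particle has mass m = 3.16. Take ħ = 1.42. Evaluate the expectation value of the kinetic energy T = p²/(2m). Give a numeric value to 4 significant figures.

0.8050

T = −(ħ²/2m) d²/dx², so ⟨T⟩ = −(ħ²/2m) ∫ φ*·φ'' dx / ∫|φ|² dx; with m = 3.16.
Expand each integrand as polynomial × e^(−2ax²) and use ∫x^(2j)·e^(−2ax²) dx = (2j−1)!!/(4a)^j · √(π/(2a)), odd powers → 0; here √(π/(2a)) = 1.6630. Differentiate with the product rule, d/dx e^(−ax²) = −2ax·e^(−ax²).
State is unnormalized: ∫|φ|² dx = 5.7977, and ∫φ*·(−ħ²/2m · φ'') dx = 4.6672, so ⟨T⟩ = 4.6672 / 5.7977.
⟨T⟩ = 0.80501.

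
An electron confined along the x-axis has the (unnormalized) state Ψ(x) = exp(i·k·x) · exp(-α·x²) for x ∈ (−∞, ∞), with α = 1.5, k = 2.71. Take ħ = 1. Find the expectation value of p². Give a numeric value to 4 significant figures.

8.844

p² Ψ = −ħ² d²Ψ/dx²; ⟨p²⟩ = −ħ² ∫ Ψ*·Ψ'' dx / ∫|Ψ|² dx.
Gaussian moments: ∫x^(2j)·e^(−2αx²) dx = (2j−1)!!/(4α)^j · √(π/(2α)), odd powers integrate to 0; here √(π/(2α)) = 1.0233. Derivatives: Ψ′ = (ik − 2αx)·Ψ, Ψ″ = ((ik − 2αx)² − 2α)·Ψ; the odd-in-x pieces drop out.
State is unnormalized: ∫|Ψ|² dx = 1.0233, and ∫Ψ*·(−ħ² Ψ'') dx = 9.0504, so ⟨p²⟩ = 9.0504 / 1.0233.
⟨p²⟩ = 8.8441.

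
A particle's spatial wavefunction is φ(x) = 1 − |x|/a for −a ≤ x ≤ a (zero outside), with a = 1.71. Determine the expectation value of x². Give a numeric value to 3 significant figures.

⟨x²⟩ = ∫ x²·|φ|² dx / ∫|φ|² dx (integrals over the domain).
φ is even, so ∫ over [−a, a] = 2∫₀ᵃ with φ = 1 − x/a there: ∫₀ᵃ (1 − x/a)² dx = a/3, ∫₀ᵃ x²(1 − x/a)² dx = a³/30, ∫₀ᵃ x⁴(1 − x/a)² dx = a⁵/105.
State is unnormalized: ∫|φ|² dx = 1.1400, and ∫φ*·x²·φ dx = 0.33335, so ⟨x²⟩ = 0.33335 / 1.1400.
⟨x²⟩ = 0.29241.

0.292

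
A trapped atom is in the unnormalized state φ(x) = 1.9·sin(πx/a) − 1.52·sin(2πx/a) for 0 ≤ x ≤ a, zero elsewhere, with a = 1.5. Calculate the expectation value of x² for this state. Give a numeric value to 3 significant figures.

1.06

⟨x²⟩ = ∫ x²·|φ|² dx / ∫|φ|² dx (integrals over the domain).
On 0 ≤ x ≤ a (j ≠ l): ∫sin²(jπx/a) dx = a/2, ∫sin(jπx/a)·sin(lπx/a) dx = 0; diagonal moments ∫x·sin²(jπx/a) dx = a²/4, ∫x²·sin²(jπx/a) dx = a³·(1/6 − 1/(4j²π²)); cross terms ∫x·sin(jπx/a)·sin(lπx/a) dx = 0 for j + l even and −4jla²/(π²(j² − l²)²) for j + l odd, ∫x²·sin(jπx/a)·sin(lπx/a) dx = (−1)^(j+l)·4jla³/(π²(j² − l²)²); higher powers the same way via product-to-sum and parts.
State is unnormalized: ∫|φ|² dx = 4.4403, and ∫φ*·x²·φ dx = 4.7279, so ⟨x²⟩ = 4.7279 / 4.4403.
⟨x²⟩ = 1.0648.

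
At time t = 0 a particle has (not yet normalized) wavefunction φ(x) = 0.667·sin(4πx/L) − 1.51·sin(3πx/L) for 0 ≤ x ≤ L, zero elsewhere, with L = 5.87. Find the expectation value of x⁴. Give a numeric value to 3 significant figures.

358.

⟨x⁴⟩ = ∫ x⁴·|φ|² dx / ∫|φ|² dx (integrals over the domain).
On 0 ≤ x ≤ L (j ≠ l): ∫sin²(jπx/L) dx = L/2, ∫sin(jπx/L)·sin(lπx/L) dx = 0; diagonal moments ∫x·sin²(jπx/L) dx = L²/4, ∫x²·sin²(jπx/L) dx = L³·(1/6 − 1/(4j²π²)); cross terms ∫x·sin(jπx/L)·sin(lπx/L) dx = 0 for j + l even and −4jlL²/(π²(j² − l²)²) for j + l odd, ∫x²·sin(jπx/L)·sin(lπx/L) dx = (−1)^(j+l)·4jlL³/(π²(j² − l²)²); higher powers the same way via product-to-sum and parts.
State is unnormalized: ∫|φ|² dx = 7.9978, and ∫φ*·x⁴·φ dx = 2859.5, so ⟨x⁴⟩ = 2859.5 / 7.9978.
⟨x⁴⟩ = 357.53.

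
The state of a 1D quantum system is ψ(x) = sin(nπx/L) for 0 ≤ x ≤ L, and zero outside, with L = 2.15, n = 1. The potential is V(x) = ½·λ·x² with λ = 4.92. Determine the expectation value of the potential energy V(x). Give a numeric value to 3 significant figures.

⟨V⟩ = ∫ V(x)·|ψ|² dx / ∫|ψ|² dx.
With sin²θ = (1 − cos2θ)/2 on 0 ≤ x ≤ L: ∫sin²(nπx/L) dx = L/2, ∫x·sin²(nπx/L) dx = L²/4, ∫x²·sin²(nπx/L) dx = L³·(1/6 − 1/(4n²π²)); higher powers xᵏ the same way, integrating xᵏ·cos(2nπx/L) by parts.
State is unnormalized: ∫|ψ|² dx = 1.0750, and ∫ψ*·V(x)·ψ dx = 3.4554, so ⟨V⟩ = 3.4554 / 1.0750.
⟨V⟩ = 3.2144.

3.21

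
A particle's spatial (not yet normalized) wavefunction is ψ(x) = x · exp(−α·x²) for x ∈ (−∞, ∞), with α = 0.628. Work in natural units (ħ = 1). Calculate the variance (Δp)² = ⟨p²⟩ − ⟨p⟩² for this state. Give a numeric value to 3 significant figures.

Compute ⟨p⟩ and ⟨p²⟩ separately; (Δp)² = ⟨p²⟩ − ⟨p⟩².
Expand each integrand as polynomial × e^(−2αx²) and use ∫x^(2j)·e^(−2αx²) dx = (2j−1)!!/(4α)^j · √(π/(2α)), odd powers → 0; here √(π/(2α)) = 1.5815. Differentiate with the product rule, d/dx e^(−αx²) = −2αx·e^(−αx²).
Normalization: ∫|ψ|² dx = 0.62959.
⟨p⟩ = 0.0000 and ⟨p²⟩ = 1.8840.
(Δp)² = 1.8840 − (0.0000)² = 1.8840.

1.88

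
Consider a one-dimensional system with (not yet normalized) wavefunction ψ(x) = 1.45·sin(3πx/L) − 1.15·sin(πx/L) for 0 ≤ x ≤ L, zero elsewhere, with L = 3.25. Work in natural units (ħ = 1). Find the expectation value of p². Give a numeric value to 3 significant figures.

p² ψ = −ħ² d²ψ/dx²; ⟨p²⟩ = −ħ² ∫ ψ*·ψ'' dx / ∫|ψ|² dx.
d²/dx² sin(jπx/L) = −(jπ/L)²·sin(jπx/L); on 0 ≤ x ≤ L, ∫sin²(jπx/L) dx = L/2 and ∫sin(jπx/L)·sin(lπx/L) dx = 0 for j ≠ l, so only diagonal terms survive in ∫|ψ|² and ∫ψ·ψ″; ∫ψ·ψ′ dx = [ψ²/2] between the walls = 0.
State is unnormalized: ∫|ψ|² dx = 5.5656, and ∫ψ*·(−ħ² ψ'') dx = 30.740, so ⟨p²⟩ = 30.740 / 5.5656.
⟨p²⟩ = 5.5232.

5.52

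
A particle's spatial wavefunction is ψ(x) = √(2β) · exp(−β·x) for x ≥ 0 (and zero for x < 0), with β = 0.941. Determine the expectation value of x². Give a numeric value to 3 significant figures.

⟨x²⟩ = ∫ x²·|ψ|² dx (integrals over the domain).
Every integrand reduces to terms xʲ·e^(−2βx) on [0, ∞); use ∫₀^∞ xʲ·e^(−2βx) dx = j!/(2β)^(j+1).
⟨x²⟩ = 0.56466.

0.565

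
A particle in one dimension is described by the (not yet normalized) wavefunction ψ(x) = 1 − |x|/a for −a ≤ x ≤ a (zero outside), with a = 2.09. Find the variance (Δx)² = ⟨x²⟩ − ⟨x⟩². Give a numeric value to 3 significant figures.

0.437

Compute ⟨x⟩ and ⟨x²⟩ separately, then (Δx)² = ⟨x²⟩ − ⟨x⟩².
ψ is even, so ∫ over [−a, a] = 2∫₀ᵃ with ψ = 1 − x/a there: ∫₀ᵃ (1 − x/a)² dx = a/3, ∫₀ᵃ x²(1 − x/a)² dx = a³/30, ∫₀ᵃ x⁴(1 − x/a)² dx = a⁵/105.
Normalization: ∫|ψ|² dx = 1.3933.
⟨x⟩ = 0.0000 and ⟨x²⟩ = 0.43681.
(Δx)² = 0.43681 − (0.0000)² = 0.43681.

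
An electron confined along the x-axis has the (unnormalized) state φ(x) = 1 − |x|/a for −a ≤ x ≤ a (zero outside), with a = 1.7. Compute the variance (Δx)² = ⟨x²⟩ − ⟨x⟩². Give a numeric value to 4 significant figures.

Compute ⟨x⟩ and ⟨x²⟩ separately, then (Δx)² = ⟨x²⟩ − ⟨x⟩².
φ is even, so ∫ over [−a, a] = 2∫₀ᵃ with φ = 1 − x/a there: ∫₀ᵃ (1 − x/a)² dx = a/3, ∫₀ᵃ x²(1 − x/a)² dx = a³/30, ∫₀ᵃ x⁴(1 − x/a)² dx = a⁵/105.
Normalization: ∫|φ|² dx = 1.1333.
⟨x⟩ = 0.0000 and ⟨x²⟩ = 0.28900.
(Δx)² = 0.28900 − (0.0000)² = 0.28900.

0.2890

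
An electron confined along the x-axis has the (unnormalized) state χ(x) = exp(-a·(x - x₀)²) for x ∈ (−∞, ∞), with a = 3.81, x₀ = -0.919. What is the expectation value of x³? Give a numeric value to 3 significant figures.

-0.957

⟨x³⟩ = ∫ x³·|χ|² dx / ∫|χ|² dx (integrals over the domain).
Gaussian moments (u = x − x₀): ∫u^(2j)·e^(−2au²) du = (2j−1)!!/(4a)^j · √(π/(2a)), odd powers integrate to 0; here √(π/(2a)) = 0.64209.
State is unnormalized: ∫|χ|² dx = 0.64209, and ∫χ*·x³·χ dx = -0.61452, so ⟨x³⟩ = -0.61452 / 0.64209.
⟨x³⟩ = -0.95706.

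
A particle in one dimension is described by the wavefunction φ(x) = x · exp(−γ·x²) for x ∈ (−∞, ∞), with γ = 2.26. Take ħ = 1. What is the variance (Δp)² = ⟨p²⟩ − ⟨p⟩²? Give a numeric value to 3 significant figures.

Compute ⟨p⟩ and ⟨p²⟩ separately; (Δp)² = ⟨p²⟩ − ⟨p⟩².
Expand each integrand as polynomial × e^(−2γx²) and use ∫x^(2j)·e^(−2γx²) dx = (2j−1)!!/(4γ)^j · √(π/(2γ)), odd powers → 0; here √(π/(2γ)) = 0.83369. Differentiate with the product rule, d/dx e^(−γx²) = −2γx·e^(−γx²).
Normalization: ∫|φ|² dx = 0.092223.
⟨p⟩ = 0.0000 and ⟨p²⟩ = 6.7800.
(Δp)² = 6.7800 − (0.0000)² = 6.7800.

6.78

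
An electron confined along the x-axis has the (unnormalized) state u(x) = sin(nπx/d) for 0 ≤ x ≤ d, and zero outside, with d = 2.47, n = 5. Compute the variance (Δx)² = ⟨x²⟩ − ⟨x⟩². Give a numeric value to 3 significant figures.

Compute ⟨x⟩ and ⟨x²⟩ separately, then (Δx)² = ⟨x²⟩ − ⟨x⟩².
With sin²θ = (1 − cos2θ)/2 on 0 ≤ x ≤ d: ∫sin²(nπx/d) dx = d/2, ∫x·sin²(nπx/d) dx = d²/4, ∫x²·sin²(nπx/d) dx = d³·(1/6 − 1/(4n²π²)); higher powers xᵏ the same way, integrating xᵏ·cos(2nπx/d) by parts.
Normalization: ∫|u|² dx = 1.2350.
⟨x⟩ = 1.2350 and ⟨x²⟩ = 2.0213.
(Δx)² = 2.0213 − (1.2350)² = 0.49605.

0.496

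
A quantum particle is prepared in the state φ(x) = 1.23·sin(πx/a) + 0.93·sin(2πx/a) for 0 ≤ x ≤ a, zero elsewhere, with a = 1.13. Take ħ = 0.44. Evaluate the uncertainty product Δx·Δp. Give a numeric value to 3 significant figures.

Δx = √(⟨x²⟩−⟨x⟩²), Δp = √(⟨p²⟩−⟨p⟩²).
On 0 ≤ x ≤ a (j ≠ l): ∫sin²(jπx/a) dx = a/2, ∫sin(jπx/a)·sin(lπx/a) dx = 0; diagonal moments ∫x·sin²(jπx/a) dx = a²/4, ∫x²·sin²(jπx/a) dx = a³·(1/6 − 1/(4j²π²)); cross terms ∫x·sin(jπx/a)·sin(lπx/a) dx = 0 for j + l even and −4jla²/(π²(j² − l²)²) for j + l odd, ∫x²·sin(jπx/a)·sin(lπx/a) dx = (−1)^(j+l)·4jla³/(π²(j² − l²)²); higher powers the same way via product-to-sum and parts. d²/dx² sin(jπx/a) = −(jπ/a)²·sin(jπx/a); on 0 ≤ x ≤ a, ∫sin²(jπx/a) dx = a/2 and ∫sin(jπx/a)·sin(lπx/a) dx = 0 for j ≠ l, so only diagonal terms survive in ∫|φ|² and ∫φ·φ″; ∫φ·φ′ dx = [φ²/2] between the walls = 0.
Normalization: ∫|φ|² dx = 1.3435.
⟨x⟩ = 0.36916, ⟨x²⟩ = 0.15729 ⇒ Δx = 0.14496.
⟨p⟩ = 0.0000, ⟨p²⟩ = 3.1293 ⇒ Δp = 1.7690.
Δx·Δp = 0.25644.

0.256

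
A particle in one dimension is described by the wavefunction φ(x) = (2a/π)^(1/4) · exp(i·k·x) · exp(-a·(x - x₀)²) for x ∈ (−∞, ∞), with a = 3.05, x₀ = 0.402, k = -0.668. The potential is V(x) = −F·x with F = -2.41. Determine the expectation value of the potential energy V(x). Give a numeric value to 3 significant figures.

0.969

⟨V⟩ = ∫ V(x)·|φ|² dx.
Gaussian moments (u = x − x₀): ∫u^(2j)·e^(−2au²) du = (2j−1)!!/(4a)^j · √(π/(2a)), odd powers integrate to 0; here √(π/(2a)) = 0.71765.
⟨V⟩ = 0.96882.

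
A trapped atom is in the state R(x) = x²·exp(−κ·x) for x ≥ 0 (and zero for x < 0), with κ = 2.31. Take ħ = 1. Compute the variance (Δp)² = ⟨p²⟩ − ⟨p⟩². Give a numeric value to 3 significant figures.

1.78

Compute ⟨p⟩ and ⟨p²⟩ separately; (Δp)² = ⟨p²⟩ − ⟨p⟩².
Differentiate x²·exp(−κ·x) with the product rule; every integrand then reduces to terms xʲ·e^(−2κx) on [0, ∞), with ∫₀^∞ xʲ·e^(−2κx) dx = j!/(2κ)^(j+1).
Normalization: ∫|R|² dx = 0.011403.
⟨p⟩ = 0.0000 and ⟨p²⟩ = 1.7787.
(Δp)² = 1.7787 − (0.0000)² = 1.7787.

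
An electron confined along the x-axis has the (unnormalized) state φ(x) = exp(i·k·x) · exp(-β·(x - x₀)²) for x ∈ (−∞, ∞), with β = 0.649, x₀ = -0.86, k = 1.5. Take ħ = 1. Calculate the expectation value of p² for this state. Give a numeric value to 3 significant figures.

2.90

p² φ = −ħ² d²φ/dx²; ⟨p²⟩ = −ħ² ∫ φ*·φ'' dx / ∫|φ|² dx.
Gaussian moments (u = x − x₀): ∫u^(2j)·e^(−2βu²) du = (2j−1)!!/(4β)^j · √(π/(2β)), odd powers integrate to 0; here √(π/(2β)) = 1.5557. Derivatives: φ′ = (ik − 2βu)·φ, φ″ = ((ik − 2βu)² − 2β)·φ; the odd-in-u pieces drop out.
State is unnormalized: ∫|φ|² dx = 1.5557, and ∫φ*·(−ħ² φ'') dx = 4.5101, so ⟨p²⟩ = 4.5101 / 1.5557.
⟨p²⟩ = 2.8990.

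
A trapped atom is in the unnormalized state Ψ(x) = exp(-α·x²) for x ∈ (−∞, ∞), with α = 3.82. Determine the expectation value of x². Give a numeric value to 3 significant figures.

0.0654

⟨x²⟩ = ∫ x²·|Ψ|² dx / ∫|Ψ|² dx (integrals over the domain).
Gaussian moments: ∫x^(2j)·e^(−2αx²) dx = (2j−1)!!/(4α)^j · √(π/(2α)), odd powers integrate to 0; here √(π/(2α)) = 0.64125.
State is unnormalized: ∫|Ψ|² dx = 0.64125, and ∫Ψ*·x²·Ψ dx = 0.041967, so ⟨x²⟩ = 0.041967 / 0.64125.
⟨x²⟩ = 0.065445.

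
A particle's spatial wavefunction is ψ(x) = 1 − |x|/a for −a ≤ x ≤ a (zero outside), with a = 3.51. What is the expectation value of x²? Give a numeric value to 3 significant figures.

⟨x²⟩ = ∫ x²·|ψ|² dx / ∫|ψ|² dx (integrals over the domain).
ψ is even, so ∫ over [−a, a] = 2∫₀ᵃ with ψ = 1 − x/a there: ∫₀ᵃ (1 − x/a)² dx = a/3, ∫₀ᵃ x²(1 − x/a)² dx = a³/30, ∫₀ᵃ x⁴(1 − x/a)² dx = a⁵/105.
State is unnormalized: ∫|ψ|² dx = 2.3400, and ∫ψ*·x²·ψ dx = 2.8829, so ⟨x²⟩ = 2.8829 / 2.3400.
⟨x²⟩ = 1.2320.

1.23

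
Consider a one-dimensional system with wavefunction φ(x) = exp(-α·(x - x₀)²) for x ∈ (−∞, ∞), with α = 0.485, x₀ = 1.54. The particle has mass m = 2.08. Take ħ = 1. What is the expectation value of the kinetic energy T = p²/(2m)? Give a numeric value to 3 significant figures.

T = −(ħ²/2m) d²/dx², so ⟨T⟩ = −(ħ²/2m) ∫ φ*·φ'' dx / ∫|φ|² dx; with m = 2.08.
Gaussian moments (u = x − x₀): ∫u^(2j)·e^(−2αu²) du = (2j−1)!!/(4α)^j · √(π/(2α)), odd powers integrate to 0; here √(π/(2α)) = 1.7997. Derivatives: d/dx e^(−αu²) = −2αu·e^(−αu²), d²/dx² e^(−αu²) = (4α²u² − 2α)·e^(−αu²).
State is unnormalized: ∫|φ|² dx = 1.7997, and ∫φ*·(−ħ²/2m · φ'') dx = 0.20982, so ⟨T⟩ = 0.20982 / 1.7997.
⟨T⟩ = 0.11659.

0.117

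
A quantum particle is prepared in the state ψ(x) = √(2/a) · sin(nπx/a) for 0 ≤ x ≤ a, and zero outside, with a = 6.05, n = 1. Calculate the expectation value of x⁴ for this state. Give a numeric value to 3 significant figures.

⟨x⁴⟩ = ∫ x⁴·|ψ|² dx (integrals over the domain).
With sin²θ = (1 − cos2θ)/2 on 0 ≤ x ≤ a: ∫sin²(nπx/a) dx = a/2, ∫x·sin²(nπx/a) dx = a²/4, ∫x²·sin²(nπx/a) dx = a³·(1/6 − 1/(4n²π²)); higher powers xᵏ the same way, integrating xᵏ·cos(2nπx/a) by parts.
⟨x⁴⟩ = 152.83.

153.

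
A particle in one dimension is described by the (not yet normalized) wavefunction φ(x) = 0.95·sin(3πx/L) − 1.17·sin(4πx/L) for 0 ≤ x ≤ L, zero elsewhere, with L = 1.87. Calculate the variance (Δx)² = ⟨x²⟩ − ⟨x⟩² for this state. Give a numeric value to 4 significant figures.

0.1449

Compute ⟨x⟩ and ⟨x²⟩ separately, then (Δx)² = ⟨x²⟩ − ⟨x⟩².
On 0 ≤ x ≤ L (j ≠ l): ∫sin²(jπx/L) dx = L/2, ∫sin(jπx/L)·sin(lπx/L) dx = 0; diagonal moments ∫x·sin²(jπx/L) dx = L²/4, ∫x²·sin²(jπx/L) dx = L³·(1/6 − 1/(4j²π²)); cross terms ∫x·sin(jπx/L)·sin(lπx/L) dx = 0 for j + l even and −4jlL²/(π²(j² − l²)²) for j + l odd, ∫x²·sin(jπx/L)·sin(lπx/L) dx = (−1)^(j+l)·4jlL³/(π²(j² − l²)²); higher powers the same way via product-to-sum and parts.
Normalization: ∫|φ|² dx = 2.1238.
⟨x⟩ = 1.2983 and ⟨x²⟩ = 1.8305.
(Δx)² = 1.8305 − (1.2983)² = 0.14493.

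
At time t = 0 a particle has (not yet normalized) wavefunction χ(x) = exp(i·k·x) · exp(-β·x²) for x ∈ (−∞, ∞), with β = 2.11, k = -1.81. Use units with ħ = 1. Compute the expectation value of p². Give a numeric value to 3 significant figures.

p² χ = −ħ² d²χ/dx²; ⟨p²⟩ = −ħ² ∫ χ*·χ'' dx / ∫|χ|² dx.
Gaussian moments: ∫x^(2j)·e^(−2βx²) dx = (2j−1)!!/(4β)^j · √(π/(2β)), odd powers integrate to 0; here √(π/(2β)) = 0.86282. Derivatives: χ′ = (ik − 2βx)·χ, χ″ = ((ik − 2βx)² − 2β)·χ; the odd-in-x pieces drop out.
State is unnormalized: ∫|χ|² dx = 0.86282, and ∫χ*·(−ħ² χ'') dx = 4.6472, so ⟨p²⟩ = 4.6472 / 0.86282.
⟨p²⟩ = 5.3861.

5.39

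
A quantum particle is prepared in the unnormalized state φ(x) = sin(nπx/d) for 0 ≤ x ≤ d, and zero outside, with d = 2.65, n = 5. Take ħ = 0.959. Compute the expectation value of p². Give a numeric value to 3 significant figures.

32.3

p² φ = −ħ² d²φ/dx²; ⟨p²⟩ = −ħ² ∫ φ*·φ'' dx / ∫|φ|² dx.
d/dx sin(nπx/d) = (nπ/d)·cos(nπx/d) and d²/dx² sin(nπx/d) = −(nπ/d)²·sin(nπx/d); on 0 ≤ x ≤ d, ∫sin²(nπx/d) dx = d/2 and ∫sin(nπx/d)·cos(nπx/d) dx = 0.
State is unnormalized: ∫|φ|² dx = 1.3250, and ∫φ*·(−ħ² φ'') dx = 42.816, so ⟨p²⟩ = 42.816 / 1.3250.
⟨p²⟩ = 32.314.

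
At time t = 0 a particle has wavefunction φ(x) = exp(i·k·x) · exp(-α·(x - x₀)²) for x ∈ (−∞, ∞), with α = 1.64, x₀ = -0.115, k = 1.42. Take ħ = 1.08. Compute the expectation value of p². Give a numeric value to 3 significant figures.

p² φ = −ħ² d²φ/dx²; ⟨p²⟩ = −ħ² ∫ φ*·φ'' dx / ∫|φ|² dx.
Gaussian moments (u = x − x₀): ∫u^(2j)·e^(−2αu²) du = (2j−1)!!/(4α)^j · √(π/(2α)), odd powers integrate to 0; here √(π/(2α)) = 0.97867. Derivatives: φ′ = (ik − 2αu)·φ, φ″ = ((ik − 2αu)² − 2α)·φ; the odd-in-u pieces drop out.
State is unnormalized: ∫|φ|² dx = 0.97867, and ∫φ*·(−ħ² φ'') dx = 4.1739, so ⟨p²⟩ = 4.1739 / 0.97867.
⟨p²⟩ = 4.2648.

4.26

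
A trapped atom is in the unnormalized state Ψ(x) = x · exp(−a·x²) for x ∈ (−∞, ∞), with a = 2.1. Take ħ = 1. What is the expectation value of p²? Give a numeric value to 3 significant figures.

6.30

p² Ψ = −ħ² d²Ψ/dx²; ⟨p²⟩ = −ħ² ∫ Ψ*·Ψ'' dx / ∫|Ψ|² dx.
Expand each integrand as polynomial × e^(−2ax²) and use ∫x^(2j)·e^(−2ax²) dx = (2j−1)!!/(4a)^j · √(π/(2a)), odd powers → 0; here √(π/(2a)) = 0.86487. Differentiate with the product rule, d/dx e^(−ax²) = −2ax·e^(−ax²).
State is unnormalized: ∫|Ψ|² dx = 0.10296, and ∫Ψ*·(−ħ² Ψ'') dx = 0.64865, so ⟨p²⟩ = 0.64865 / 0.10296.
⟨p²⟩ = 6.3000.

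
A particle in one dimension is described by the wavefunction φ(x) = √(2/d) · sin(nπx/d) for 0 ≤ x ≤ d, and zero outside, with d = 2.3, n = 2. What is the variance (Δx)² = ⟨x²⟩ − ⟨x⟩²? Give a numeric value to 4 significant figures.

0.3738

Compute ⟨x⟩ and ⟨x²⟩ separately, then (Δx)² = ⟨x²⟩ − ⟨x⟩².
With sin²θ = (1 − cos2θ)/2 on 0 ≤ x ≤ d: ∫sin²(nπx/d) dx = d/2, ∫x·sin²(nπx/d) dx = d²/4, ∫x²·sin²(nπx/d) dx = d³·(1/6 − 1/(4n²π²)); higher powers xᵏ the same way, integrating xᵏ·cos(2nπx/d) by parts.
⟨x⟩ = 1.1500 and ⟨x²⟩ = 1.6963.
(Δx)² = 1.6963 − (1.1500)² = 0.37383.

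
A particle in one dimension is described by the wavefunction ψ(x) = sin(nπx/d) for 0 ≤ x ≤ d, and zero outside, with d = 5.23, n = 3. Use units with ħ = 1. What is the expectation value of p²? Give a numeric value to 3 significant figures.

3.25

p² ψ = −ħ² d²ψ/dx²; ⟨p²⟩ = −ħ² ∫ ψ*·ψ'' dx / ∫|ψ|² dx.
d/dx sin(nπx/d) = (nπ/d)·cos(nπx/d) and d²/dx² sin(nπx/d) = −(nπ/d)²·sin(nπx/d); on 0 ≤ x ≤ d, ∫sin²(nπx/d) dx = d/2 and ∫sin(nπx/d)·cos(nπx/d) dx = 0.
State is unnormalized: ∫|ψ|² dx = 2.6150, and ∫ψ*·(−ħ² ψ'') dx = 8.4920, so ⟨p²⟩ = 8.4920 / 2.6150.
⟨p²⟩ = 3.2474.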